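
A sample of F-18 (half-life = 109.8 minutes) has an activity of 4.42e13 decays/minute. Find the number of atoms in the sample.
N = A/λ = 7.002e15 atoms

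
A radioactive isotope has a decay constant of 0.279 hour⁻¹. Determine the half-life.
t½ = ln(2)/λ = 2.484 hours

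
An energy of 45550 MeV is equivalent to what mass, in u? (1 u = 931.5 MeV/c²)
m = E/c² = 48.9 u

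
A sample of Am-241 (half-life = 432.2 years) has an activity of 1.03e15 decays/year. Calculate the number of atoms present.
N = A/λ = 6.422e17 atoms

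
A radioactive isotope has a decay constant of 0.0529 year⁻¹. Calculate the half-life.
t½ = ln(2)/λ = 13.1 years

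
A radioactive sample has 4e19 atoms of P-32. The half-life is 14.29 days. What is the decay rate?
A = λN = 1.94e18 decays/day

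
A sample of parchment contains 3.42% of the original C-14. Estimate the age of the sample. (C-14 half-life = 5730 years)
Age = t½ × log₂(1/ratio) = 27900 years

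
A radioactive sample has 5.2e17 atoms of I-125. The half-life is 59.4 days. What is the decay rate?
A = λN = 6.068e15 decays/day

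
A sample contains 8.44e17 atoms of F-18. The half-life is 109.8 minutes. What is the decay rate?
A = λN = 5.328e15 decays/minute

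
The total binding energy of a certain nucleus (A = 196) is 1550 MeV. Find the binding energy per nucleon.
B.E./A = 1550/196 = 7.908 MeV/nucleon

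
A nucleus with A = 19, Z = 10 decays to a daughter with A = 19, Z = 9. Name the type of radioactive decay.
ΔA = 0, ΔZ = -1 ⇒ beta-plus decay (β⁺) or electron capture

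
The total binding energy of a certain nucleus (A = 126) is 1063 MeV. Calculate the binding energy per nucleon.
B.E./A = 1063/126 = 8.437 MeV/nucleon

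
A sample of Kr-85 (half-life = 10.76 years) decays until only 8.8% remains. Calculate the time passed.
t = t½ × log₂(N₀/N) = 37.73 years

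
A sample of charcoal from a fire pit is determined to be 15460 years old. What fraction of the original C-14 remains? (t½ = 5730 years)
N/N₀ = (1/2)^(t/t½) = 0.1541 = 15.4%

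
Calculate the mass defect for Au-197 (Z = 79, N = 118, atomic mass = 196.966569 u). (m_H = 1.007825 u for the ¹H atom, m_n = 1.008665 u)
Δm = Z·m_H + N·m_n − M = 1.674 u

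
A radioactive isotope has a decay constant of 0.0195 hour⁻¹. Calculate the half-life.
t½ = ln(2)/λ = 35.55 hours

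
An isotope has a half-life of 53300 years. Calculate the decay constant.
λ = ln(2)/t½ = 1.3e-5 year⁻¹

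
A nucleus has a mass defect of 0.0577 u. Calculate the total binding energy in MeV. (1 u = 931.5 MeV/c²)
B.E. = Δm × 931.5 = 53.75 MeV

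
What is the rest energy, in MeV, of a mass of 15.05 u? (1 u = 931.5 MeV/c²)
E = mc² = 14020 MeV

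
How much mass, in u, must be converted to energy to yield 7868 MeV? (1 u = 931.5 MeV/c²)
m = E/c² = 8.447 u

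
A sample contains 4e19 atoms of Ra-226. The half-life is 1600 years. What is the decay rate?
A = λN = 1.733e16 decays/year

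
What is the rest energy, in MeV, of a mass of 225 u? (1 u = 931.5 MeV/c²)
E = mc² = 2.096e5 MeV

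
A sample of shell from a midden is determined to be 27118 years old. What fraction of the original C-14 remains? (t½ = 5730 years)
N/N₀ = (1/2)^(t/t½) = 0.03761 = 3.76%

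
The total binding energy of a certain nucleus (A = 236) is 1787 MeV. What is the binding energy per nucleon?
B.E./A = 1787/236 = 7.572 MeV/nucleon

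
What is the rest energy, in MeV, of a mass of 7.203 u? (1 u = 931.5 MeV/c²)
E = mc² = 6710 MeV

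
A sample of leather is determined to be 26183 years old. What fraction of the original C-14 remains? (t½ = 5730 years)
N/N₀ = (1/2)^(t/t½) = 0.04212 = 4.21%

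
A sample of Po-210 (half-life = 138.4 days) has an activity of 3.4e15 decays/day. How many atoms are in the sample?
N = A/λ = 6.789e17 atoms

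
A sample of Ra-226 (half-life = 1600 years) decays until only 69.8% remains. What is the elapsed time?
t = t½ × log₂(N₀/N) = 829.9 years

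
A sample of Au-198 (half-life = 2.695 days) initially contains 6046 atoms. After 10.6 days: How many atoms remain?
N = N₀(1/2)^(t/t½) = 395.8 atoms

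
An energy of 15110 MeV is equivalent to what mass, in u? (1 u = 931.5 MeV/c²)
m = E/c² = 16.22 u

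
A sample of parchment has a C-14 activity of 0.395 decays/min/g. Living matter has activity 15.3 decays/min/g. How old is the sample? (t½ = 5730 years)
Age = t½ × log₂(A₀/A) = 30230 years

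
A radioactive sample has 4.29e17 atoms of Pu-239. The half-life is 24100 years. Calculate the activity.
A = λN = 1.234e13 decays/year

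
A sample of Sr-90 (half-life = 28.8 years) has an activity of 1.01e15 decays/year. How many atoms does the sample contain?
N = A/λ = 4.197e16 atoms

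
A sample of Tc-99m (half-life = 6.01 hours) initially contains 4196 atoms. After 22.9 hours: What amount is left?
N = N₀(1/2)^(t/t½) = 299.1 atoms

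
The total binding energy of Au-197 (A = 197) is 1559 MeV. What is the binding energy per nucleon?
B.E./A = 1559/197 = 7.914 MeV/nucleon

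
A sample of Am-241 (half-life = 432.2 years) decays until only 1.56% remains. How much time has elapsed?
t = t½ × log₂(N₀/N) = 2594 years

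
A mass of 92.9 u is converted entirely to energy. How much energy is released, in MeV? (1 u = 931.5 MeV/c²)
E = mc² = 86540 MeV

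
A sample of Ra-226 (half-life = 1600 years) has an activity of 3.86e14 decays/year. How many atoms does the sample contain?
N = A/λ = 8.91e17 atoms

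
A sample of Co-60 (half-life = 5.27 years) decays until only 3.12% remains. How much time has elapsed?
t = t½ × log₂(N₀/N) = 26.36 years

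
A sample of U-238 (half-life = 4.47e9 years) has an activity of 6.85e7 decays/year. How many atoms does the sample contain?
N = A/λ = 4.417e17 atoms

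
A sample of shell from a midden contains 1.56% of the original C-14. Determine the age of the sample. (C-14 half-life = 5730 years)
Age = t½ × log₂(1/ratio) = 34390 years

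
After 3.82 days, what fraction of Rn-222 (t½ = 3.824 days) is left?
N/N₀ = (1/2)^(t/t½) = 0.5004 = 50%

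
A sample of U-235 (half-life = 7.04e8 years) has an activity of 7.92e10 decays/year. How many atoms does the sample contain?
N = A/λ = 8.044e19 atoms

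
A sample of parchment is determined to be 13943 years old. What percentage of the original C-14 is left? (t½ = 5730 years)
N/N₀ = (1/2)^(t/t½) = 0.1851 = 18.5%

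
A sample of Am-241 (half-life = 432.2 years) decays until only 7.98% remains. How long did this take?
t = t½ × log₂(N₀/N) = 1576 years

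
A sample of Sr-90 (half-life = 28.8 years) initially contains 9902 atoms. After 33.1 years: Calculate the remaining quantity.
N = N₀(1/2)^(t/t½) = 4464 atoms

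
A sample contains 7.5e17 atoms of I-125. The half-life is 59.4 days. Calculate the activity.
A = λN = 8.752e15 decays/day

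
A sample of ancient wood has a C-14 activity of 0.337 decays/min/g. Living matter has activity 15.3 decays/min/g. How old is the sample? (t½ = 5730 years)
Age = t½ × log₂(A₀/A) = 31540 years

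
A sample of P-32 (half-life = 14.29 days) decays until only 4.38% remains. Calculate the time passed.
t = t½ × log₂(N₀/N) = 64.49 days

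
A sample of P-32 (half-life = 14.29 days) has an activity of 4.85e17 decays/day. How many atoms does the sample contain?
N = A/λ = 9.999e18 atoms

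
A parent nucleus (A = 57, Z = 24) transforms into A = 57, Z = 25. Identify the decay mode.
ΔA = 0, ΔZ = +1 ⇒ beta-minus decay (β⁻)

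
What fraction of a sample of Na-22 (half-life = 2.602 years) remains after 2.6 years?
N/N₀ = (1/2)^(t/t½) = 0.5003 = 50%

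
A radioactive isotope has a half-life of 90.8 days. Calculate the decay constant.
λ = ln(2)/t½ = 0.007634 day⁻¹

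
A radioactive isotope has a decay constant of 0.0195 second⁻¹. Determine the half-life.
t½ = ln(2)/λ = 35.55 seconds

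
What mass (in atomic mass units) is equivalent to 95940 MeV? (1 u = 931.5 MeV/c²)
m = E/c² = 103 u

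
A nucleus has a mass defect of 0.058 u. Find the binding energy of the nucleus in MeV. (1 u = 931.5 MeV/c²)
B.E. = Δm × 931.5 = 54.03 MeV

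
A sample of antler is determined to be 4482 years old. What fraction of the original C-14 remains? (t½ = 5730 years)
N/N₀ = (1/2)^(t/t½) = 0.5815 = 58.1%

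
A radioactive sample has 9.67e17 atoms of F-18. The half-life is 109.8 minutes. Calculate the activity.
A = λN = 6.104e15 decays/minute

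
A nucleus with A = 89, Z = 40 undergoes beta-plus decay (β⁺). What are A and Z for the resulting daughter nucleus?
Daughter: A = 89, Z = 39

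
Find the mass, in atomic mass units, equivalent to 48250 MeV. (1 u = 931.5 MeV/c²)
m = E/c² = 51.8 u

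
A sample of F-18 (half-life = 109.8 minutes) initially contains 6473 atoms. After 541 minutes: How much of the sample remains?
N = N₀(1/2)^(t/t½) = 212.8 atoms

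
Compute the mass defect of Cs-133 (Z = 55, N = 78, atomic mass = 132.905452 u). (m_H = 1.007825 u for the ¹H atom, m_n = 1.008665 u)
Δm = Z·m_H + N·m_n − M = 1.201 u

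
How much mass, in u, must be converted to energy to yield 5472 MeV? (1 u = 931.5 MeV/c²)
m = E/c² = 5.874 u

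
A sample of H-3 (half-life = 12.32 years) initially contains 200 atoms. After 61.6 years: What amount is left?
N = N₀(1/2)^(t/t½) = 6.25 atoms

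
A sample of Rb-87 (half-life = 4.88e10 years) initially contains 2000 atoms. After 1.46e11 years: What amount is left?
N = N₀(1/2)^(t/t½) = 251.4 atoms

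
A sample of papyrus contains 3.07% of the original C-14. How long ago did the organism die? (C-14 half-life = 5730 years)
Age = t½ × log₂(1/ratio) = 28800 years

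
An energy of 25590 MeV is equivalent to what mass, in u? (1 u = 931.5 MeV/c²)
m = E/c² = 27.47 u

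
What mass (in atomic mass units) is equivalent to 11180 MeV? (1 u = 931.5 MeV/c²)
m = E/c² = 12 u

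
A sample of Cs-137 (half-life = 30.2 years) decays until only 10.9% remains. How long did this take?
t = t½ × log₂(N₀/N) = 96.57 years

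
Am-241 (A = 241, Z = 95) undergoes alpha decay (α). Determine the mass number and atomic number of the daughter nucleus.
Daughter: A = 237, Z = 93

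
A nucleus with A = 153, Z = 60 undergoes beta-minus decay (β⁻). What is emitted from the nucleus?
β⁻: electron (e⁻) + antineutrino (ν̄ₑ)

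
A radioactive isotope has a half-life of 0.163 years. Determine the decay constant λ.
λ = ln(2)/t½ = 4.252 year⁻¹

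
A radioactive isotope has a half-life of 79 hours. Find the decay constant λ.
λ = ln(2)/t½ = 0.008774 hour⁻¹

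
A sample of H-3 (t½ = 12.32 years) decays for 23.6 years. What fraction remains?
N/N₀ = (1/2)^(t/t½) = 0.2651 = 26.5%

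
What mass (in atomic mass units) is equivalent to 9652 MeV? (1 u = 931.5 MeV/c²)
m = E/c² = 10.36 u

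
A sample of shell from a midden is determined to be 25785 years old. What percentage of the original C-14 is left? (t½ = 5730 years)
N/N₀ = (1/2)^(t/t½) = 0.04419 = 4.42%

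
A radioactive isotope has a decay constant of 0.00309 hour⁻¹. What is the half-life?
t½ = ln(2)/λ = 224.3 hours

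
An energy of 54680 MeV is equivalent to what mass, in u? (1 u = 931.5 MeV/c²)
m = E/c² = 58.7 u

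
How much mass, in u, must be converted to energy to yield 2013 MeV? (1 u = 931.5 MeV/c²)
m = E/c² = 2.161 u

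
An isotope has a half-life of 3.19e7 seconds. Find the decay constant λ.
λ = ln(2)/t½ = 2.173e-8 second⁻¹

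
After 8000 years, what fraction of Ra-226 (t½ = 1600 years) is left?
N/N₀ = (1/2)^(t/t½) = 0.03125 = 3.12%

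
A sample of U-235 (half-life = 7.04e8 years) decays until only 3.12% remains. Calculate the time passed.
t = t½ × log₂(N₀/N) = 3.522e9 years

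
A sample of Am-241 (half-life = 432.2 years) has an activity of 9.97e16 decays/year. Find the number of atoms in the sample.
N = A/λ = 6.217e19 atoms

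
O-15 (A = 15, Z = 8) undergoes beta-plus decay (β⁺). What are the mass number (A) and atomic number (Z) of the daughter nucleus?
Daughter: A = 15, Z = 7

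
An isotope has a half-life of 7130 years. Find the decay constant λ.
λ = ln(2)/t½ = 9.722e-5 year⁻¹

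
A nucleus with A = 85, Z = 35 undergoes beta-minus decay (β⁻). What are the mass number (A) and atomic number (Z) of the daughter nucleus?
Daughter: A = 85, Z = 36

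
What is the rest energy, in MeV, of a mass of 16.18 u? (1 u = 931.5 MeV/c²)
E = mc² = 15070 MeV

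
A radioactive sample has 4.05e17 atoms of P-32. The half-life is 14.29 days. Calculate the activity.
A = λN = 1.964e16 decays/day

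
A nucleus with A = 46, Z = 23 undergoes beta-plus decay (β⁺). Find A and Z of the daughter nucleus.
Daughter: A = 46, Z = 22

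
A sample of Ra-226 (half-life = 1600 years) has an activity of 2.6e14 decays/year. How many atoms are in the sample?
N = A/λ = 6.002e17 atoms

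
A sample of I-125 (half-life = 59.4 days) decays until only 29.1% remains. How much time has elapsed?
t = t½ × log₂(N₀/N) = 105.8 days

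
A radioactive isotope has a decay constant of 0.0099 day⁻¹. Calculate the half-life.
t½ = ln(2)/λ = 70.01 days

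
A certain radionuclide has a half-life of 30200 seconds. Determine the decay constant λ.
λ = ln(2)/t½ = 2.295e-5 second⁻¹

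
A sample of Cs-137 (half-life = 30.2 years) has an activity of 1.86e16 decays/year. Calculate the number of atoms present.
N = A/λ = 8.104e17 atoms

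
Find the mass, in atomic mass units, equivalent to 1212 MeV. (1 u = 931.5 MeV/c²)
m = E/c² = 1.301 u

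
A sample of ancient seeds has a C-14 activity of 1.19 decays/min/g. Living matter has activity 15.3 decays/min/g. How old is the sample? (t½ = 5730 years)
Age = t½ × log₂(A₀/A) = 21110 years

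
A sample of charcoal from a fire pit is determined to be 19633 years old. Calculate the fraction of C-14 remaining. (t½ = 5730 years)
N/N₀ = (1/2)^(t/t½) = 0.09302 = 9.3%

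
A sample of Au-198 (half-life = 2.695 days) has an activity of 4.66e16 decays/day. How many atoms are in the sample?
N = A/λ = 1.812e17 atoms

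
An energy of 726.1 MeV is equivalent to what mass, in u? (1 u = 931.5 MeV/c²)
m = E/c² = 0.7795 u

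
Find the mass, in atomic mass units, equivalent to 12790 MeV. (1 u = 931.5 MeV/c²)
m = E/c² = 13.73 u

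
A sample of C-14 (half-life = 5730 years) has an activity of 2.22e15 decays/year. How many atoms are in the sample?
N = A/λ = 1.835e19 atoms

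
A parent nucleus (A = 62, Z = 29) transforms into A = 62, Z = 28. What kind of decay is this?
ΔA = 0, ΔZ = -1 ⇒ beta-plus decay (β⁺) or electron capture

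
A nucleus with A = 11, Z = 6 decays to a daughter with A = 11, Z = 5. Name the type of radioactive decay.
ΔA = 0, ΔZ = -1 ⇒ beta-plus decay (β⁺) or electron capture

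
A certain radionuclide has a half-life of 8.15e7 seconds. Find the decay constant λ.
λ = ln(2)/t½ = 8.505e-9 second⁻¹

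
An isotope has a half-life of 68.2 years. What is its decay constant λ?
λ = ln(2)/t½ = 0.01016 year⁻¹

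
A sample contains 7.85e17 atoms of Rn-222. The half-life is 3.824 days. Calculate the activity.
A = λN = 1.423e17 decays/day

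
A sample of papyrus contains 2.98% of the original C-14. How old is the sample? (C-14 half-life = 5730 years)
Age = t½ × log₂(1/ratio) = 29040 years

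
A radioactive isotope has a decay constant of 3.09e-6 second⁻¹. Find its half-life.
t½ = ln(2)/λ = 2.243e5 seconds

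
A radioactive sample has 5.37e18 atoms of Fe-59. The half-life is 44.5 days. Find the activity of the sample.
A = λN = 8.364e16 decays/day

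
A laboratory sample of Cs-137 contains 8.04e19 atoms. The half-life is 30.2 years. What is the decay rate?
A = λN = 1.845e18 decays/year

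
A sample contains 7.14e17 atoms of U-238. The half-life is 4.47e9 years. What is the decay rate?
A = λN = 1.107e8 decays/year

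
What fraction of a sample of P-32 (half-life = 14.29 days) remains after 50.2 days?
N/N₀ = (1/2)^(t/t½) = 0.0876 = 8.76%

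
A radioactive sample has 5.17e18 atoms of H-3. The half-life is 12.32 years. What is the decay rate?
A = λN = 2.909e17 decays/year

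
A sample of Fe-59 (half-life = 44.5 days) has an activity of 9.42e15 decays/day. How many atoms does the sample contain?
N = A/λ = 6.048e17 atoms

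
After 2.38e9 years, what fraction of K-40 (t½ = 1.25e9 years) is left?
N/N₀ = (1/2)^(t/t½) = 0.2672 = 26.7%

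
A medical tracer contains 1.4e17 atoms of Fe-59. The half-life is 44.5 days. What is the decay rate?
A = λN = 2.181e15 decays/day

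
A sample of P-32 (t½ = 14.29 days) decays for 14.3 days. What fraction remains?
N/N₀ = (1/2)^(t/t½) = 0.4998 = 50%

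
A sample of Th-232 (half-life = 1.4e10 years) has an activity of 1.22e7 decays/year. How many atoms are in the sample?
N = A/λ = 2.464e17 atoms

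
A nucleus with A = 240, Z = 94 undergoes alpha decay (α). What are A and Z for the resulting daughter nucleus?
Daughter: A = 236, Z = 92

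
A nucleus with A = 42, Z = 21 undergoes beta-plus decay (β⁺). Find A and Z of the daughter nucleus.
Daughter: A = 42, Z = 20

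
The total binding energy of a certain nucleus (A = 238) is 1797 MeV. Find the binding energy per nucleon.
B.E./A = 1797/238 = 7.55 MeV/nucleon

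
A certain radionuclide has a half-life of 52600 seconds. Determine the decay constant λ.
λ = ln(2)/t½ = 1.318e-5 second⁻¹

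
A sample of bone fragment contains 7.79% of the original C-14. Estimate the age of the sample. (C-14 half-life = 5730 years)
Age = t½ × log₂(1/ratio) = 21100 years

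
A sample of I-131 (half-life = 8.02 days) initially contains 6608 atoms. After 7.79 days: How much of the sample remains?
N = N₀(1/2)^(t/t½) = 3370 atoms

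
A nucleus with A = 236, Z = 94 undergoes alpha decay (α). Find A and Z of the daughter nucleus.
Daughter: A = 232, Z = 92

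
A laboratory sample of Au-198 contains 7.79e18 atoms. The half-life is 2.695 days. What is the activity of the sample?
A = λN = 2.004e18 decays/day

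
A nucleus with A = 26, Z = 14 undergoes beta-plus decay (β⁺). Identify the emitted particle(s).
β⁺: positron (e⁺) + neutrino (νₑ)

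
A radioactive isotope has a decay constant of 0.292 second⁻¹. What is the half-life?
t½ = ln(2)/λ = 2.374 seconds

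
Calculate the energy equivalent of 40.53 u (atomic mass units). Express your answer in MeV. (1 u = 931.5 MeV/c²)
E = mc² = 37750 MeV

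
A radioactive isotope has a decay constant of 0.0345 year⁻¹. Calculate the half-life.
t½ = ln(2)/λ = 20.09 years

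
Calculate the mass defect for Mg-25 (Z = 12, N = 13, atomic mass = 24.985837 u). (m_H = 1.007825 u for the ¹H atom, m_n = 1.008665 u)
Δm = Z·m_H + N·m_n − M = 0.2207 u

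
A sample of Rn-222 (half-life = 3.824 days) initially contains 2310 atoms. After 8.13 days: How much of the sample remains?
N = N₀(1/2)^(t/t½) = 529.2 atoms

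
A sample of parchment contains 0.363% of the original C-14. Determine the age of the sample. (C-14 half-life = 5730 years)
Age = t½ × log₂(1/ratio) = 46450 years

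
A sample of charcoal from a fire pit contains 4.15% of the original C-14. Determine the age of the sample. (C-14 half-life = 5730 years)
Age = t½ × log₂(1/ratio) = 26300 years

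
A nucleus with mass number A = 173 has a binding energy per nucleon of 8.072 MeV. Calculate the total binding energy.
B.E. = 8.072 × 173 = 1396 MeV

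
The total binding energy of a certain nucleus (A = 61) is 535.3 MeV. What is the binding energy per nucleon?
B.E./A = 535.3/61 = 8.775 MeV/nucleon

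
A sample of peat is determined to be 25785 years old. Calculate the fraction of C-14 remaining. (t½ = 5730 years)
N/N₀ = (1/2)^(t/t½) = 0.04419 = 4.42%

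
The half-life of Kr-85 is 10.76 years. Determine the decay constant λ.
λ = ln(2)/t½ = 0.06442 year⁻¹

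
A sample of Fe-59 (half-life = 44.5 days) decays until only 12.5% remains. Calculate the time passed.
t = t½ × log₂(N₀/N) = 133.5 days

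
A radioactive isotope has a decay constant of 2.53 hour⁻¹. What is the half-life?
t½ = ln(2)/λ = 0.274 hours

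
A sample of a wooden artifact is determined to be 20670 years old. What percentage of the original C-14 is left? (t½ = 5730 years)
N/N₀ = (1/2)^(t/t½) = 0.08205 = 8.21%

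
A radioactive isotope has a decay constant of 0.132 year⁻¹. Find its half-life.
t½ = ln(2)/λ = 5.251 years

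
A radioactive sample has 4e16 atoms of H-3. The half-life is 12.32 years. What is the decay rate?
A = λN = 2.25e15 decays/year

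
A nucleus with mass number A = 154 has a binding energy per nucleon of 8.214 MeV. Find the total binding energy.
B.E. = 8.214 × 154 = 1265 MeV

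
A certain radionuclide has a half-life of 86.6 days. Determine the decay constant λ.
λ = ln(2)/t½ = 0.008004 day⁻¹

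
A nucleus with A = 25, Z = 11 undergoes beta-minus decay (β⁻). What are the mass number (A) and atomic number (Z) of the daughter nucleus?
Daughter: A = 25, Z = 12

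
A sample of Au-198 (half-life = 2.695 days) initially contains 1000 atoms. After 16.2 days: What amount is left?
N = N₀(1/2)^(t/t½) = 15.5 atoms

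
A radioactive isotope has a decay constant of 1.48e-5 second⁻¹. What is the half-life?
t½ = ln(2)/λ = 46830 seconds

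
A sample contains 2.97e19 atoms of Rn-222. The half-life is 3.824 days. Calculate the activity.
A = λN = 5.383e18 decays/day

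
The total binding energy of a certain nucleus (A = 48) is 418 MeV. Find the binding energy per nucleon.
B.E./A = 418/48 = 8.708 MeV/nucleon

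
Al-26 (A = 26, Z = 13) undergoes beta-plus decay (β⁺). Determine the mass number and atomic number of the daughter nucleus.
Daughter: A = 26, Z = 12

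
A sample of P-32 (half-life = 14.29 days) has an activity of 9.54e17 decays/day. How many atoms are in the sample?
N = A/λ = 1.967e19 atoms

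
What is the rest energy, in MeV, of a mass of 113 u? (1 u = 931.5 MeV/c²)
E = mc² = 1.053e5 MeV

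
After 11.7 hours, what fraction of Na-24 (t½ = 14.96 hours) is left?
N/N₀ = (1/2)^(t/t½) = 0.5815 = 58.2%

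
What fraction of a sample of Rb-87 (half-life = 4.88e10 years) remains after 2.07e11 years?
N/N₀ = (1/2)^(t/t½) = 0.05286 = 5.29%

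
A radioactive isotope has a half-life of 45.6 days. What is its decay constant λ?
λ = ln(2)/t½ = 0.0152 day⁻¹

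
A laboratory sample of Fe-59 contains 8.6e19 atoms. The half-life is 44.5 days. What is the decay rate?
A = λN = 1.34e18 decays/day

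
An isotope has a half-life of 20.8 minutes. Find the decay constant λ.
λ = ln(2)/t½ = 0.03332 minute⁻¹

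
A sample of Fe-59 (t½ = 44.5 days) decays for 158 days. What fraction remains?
N/N₀ = (1/2)^(t/t½) = 0.08534 = 8.53%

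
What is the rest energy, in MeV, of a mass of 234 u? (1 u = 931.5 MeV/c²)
E = mc² = 2.18e5 MeV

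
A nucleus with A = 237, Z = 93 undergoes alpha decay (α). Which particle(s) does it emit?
α particle = ⁴₂He (2 protons + 2 neutrons)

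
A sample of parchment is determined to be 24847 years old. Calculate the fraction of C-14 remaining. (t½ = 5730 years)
N/N₀ = (1/2)^(t/t½) = 0.0495 = 4.95%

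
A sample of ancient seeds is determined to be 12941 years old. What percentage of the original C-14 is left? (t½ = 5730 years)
N/N₀ = (1/2)^(t/t½) = 0.209 = 20.9%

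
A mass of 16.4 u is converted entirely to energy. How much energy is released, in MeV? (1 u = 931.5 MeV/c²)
E = mc² = 15280 MeV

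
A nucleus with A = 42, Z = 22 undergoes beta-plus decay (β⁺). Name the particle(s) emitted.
β⁺: positron (e⁺) + neutrino (νₑ)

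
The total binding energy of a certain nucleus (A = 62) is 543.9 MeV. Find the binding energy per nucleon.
B.E./A = 543.9/62 = 8.773 MeV/nucleon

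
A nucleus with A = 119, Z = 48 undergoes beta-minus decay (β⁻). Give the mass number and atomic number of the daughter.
Daughter: A = 119, Z = 49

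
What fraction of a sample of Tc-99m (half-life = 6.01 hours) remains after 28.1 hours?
N/N₀ = (1/2)^(t/t½) = 0.03913 = 3.91%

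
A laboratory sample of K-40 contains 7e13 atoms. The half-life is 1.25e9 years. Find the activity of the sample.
A = λN = 38820 decays/year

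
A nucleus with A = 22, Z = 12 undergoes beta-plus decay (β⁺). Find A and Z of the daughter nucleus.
Daughter: A = 22, Z = 11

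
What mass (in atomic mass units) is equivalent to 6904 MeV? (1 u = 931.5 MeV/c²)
m = E/c² = 7.412 u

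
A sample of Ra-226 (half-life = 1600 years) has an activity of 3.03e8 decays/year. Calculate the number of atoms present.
N = A/λ = 6.994e11 atoms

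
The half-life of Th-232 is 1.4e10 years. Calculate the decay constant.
λ = ln(2)/t½ = 4.951e-11 year⁻¹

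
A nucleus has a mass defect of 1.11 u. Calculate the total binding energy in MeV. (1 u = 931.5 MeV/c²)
B.E. = Δm × 931.5 = 1034 MeV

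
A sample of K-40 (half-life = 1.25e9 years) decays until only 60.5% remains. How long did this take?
t = t½ × log₂(N₀/N) = 9.062e8 years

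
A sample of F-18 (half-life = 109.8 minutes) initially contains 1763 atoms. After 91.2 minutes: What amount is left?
N = N₀(1/2)^(t/t½) = 991.3 atoms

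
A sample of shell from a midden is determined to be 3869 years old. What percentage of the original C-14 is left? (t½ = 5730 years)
N/N₀ = (1/2)^(t/t½) = 0.6262 = 62.6%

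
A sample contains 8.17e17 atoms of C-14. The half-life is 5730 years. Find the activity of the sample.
A = λN = 9.883e13 decays/year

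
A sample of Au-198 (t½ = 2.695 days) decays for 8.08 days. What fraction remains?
N/N₀ = (1/2)^(t/t½) = 0.1252 = 12.5%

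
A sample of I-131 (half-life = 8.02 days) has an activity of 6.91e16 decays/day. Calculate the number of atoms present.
N = A/λ = 7.995e17 atoms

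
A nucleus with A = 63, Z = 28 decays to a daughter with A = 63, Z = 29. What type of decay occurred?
ΔA = 0, ΔZ = +1 ⇒ beta-minus decay (β⁻)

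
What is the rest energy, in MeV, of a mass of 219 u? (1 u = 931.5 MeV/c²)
E = mc² = 2.04e5 MeV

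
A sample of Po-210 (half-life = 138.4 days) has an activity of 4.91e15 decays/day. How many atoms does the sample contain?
N = A/λ = 9.804e17 atoms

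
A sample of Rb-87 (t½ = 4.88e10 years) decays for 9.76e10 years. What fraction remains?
N/N₀ = (1/2)^(t/t½) = 0.25 = 25%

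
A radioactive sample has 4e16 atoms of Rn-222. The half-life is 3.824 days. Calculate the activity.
A = λN = 7.25e15 decays/day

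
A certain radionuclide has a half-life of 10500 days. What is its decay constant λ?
λ = ln(2)/t½ = 6.601e-5 day⁻¹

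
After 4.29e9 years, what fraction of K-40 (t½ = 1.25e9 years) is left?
N/N₀ = (1/2)^(t/t½) = 0.09265 = 9.27%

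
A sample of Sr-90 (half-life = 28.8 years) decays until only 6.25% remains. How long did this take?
t = t½ × log₂(N₀/N) = 115.2 years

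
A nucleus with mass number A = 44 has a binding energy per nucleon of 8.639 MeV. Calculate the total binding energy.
B.E. = 8.639 × 44 = 380.1 MeV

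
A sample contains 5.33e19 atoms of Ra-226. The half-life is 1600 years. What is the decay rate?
A = λN = 2.309e16 decays/year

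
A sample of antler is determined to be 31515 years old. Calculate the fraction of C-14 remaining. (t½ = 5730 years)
N/N₀ = (1/2)^(t/t½) = 0.0221 = 2.21%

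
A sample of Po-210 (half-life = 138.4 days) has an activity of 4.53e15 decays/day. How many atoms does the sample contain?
N = A/λ = 9.045e17 atoms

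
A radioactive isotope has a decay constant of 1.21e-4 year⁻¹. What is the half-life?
t½ = ln(2)/λ = 5728 years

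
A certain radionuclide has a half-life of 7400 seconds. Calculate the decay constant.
λ = ln(2)/t½ = 9.367e-5 second⁻¹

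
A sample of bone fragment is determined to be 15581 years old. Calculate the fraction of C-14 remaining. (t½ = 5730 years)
N/N₀ = (1/2)^(t/t½) = 0.1519 = 15.2%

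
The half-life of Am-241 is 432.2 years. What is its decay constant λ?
λ = ln(2)/t½ = 0.001604 year⁻¹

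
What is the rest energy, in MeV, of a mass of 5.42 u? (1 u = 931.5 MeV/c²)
E = mc² = 5049 MeV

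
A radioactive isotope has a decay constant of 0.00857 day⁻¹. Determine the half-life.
t½ = ln(2)/λ = 80.88 days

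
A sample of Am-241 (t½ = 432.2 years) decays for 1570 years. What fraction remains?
N/N₀ = (1/2)^(t/t½) = 0.08063 = 8.06%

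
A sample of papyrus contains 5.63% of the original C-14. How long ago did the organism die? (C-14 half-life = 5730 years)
Age = t½ × log₂(1/ratio) = 23780 years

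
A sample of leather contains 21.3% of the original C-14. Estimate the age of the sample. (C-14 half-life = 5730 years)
Age = t½ × log₂(1/ratio) = 12780 years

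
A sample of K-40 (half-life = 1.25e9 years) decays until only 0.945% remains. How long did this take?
t = t½ × log₂(N₀/N) = 8.407e9 years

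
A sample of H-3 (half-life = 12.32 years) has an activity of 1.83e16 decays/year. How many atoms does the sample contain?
N = A/λ = 3.253e17 atoms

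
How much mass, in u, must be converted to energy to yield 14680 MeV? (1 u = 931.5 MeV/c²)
m = E/c² = 15.76 u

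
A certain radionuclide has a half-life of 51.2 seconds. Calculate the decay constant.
λ = ln(2)/t½ = 0.01354 second⁻¹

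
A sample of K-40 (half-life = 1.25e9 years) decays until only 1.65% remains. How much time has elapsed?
t = t½ × log₂(N₀/N) = 7.402e9 years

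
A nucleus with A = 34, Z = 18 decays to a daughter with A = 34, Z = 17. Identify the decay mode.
ΔA = 0, ΔZ = -1 ⇒ beta-plus decay (β⁺) or electron capture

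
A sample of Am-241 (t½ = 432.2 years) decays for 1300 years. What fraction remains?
N/N₀ = (1/2)^(t/t½) = 0.1243 = 12.4%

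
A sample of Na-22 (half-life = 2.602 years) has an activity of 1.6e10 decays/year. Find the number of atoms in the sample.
N = A/λ = 6.006e10 atoms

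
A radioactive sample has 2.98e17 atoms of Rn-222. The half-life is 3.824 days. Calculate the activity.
A = λN = 5.402e16 decays/day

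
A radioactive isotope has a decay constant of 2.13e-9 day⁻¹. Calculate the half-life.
t½ = ln(2)/λ = 3.254e8 days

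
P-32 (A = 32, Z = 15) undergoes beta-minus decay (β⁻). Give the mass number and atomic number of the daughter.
Daughter: A = 32, Z = 16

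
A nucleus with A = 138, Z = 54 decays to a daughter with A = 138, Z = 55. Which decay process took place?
ΔA = 0, ΔZ = +1 ⇒ beta-minus decay (β⁻)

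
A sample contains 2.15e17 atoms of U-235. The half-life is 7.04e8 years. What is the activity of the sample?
A = λN = 2.117e8 decays/year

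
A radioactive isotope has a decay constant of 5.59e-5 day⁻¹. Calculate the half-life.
t½ = ln(2)/λ = 12400 days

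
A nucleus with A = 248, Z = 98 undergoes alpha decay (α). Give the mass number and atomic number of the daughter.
Daughter: A = 244, Z = 96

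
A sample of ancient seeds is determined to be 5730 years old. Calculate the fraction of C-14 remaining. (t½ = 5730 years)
N/N₀ = (1/2)^(t/t½) = 0.5 = 50%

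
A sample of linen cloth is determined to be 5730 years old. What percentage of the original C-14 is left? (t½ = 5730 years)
N/N₀ = (1/2)^(t/t½) = 0.5 = 50%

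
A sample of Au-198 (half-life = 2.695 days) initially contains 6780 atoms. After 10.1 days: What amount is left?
N = N₀(1/2)^(t/t½) = 504.7 atoms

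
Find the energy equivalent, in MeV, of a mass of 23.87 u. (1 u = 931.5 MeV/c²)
E = mc² = 22230 MeV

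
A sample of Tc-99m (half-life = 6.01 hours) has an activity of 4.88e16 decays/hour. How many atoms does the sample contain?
N = A/λ = 4.231e17 atoms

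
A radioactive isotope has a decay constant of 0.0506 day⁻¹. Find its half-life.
t½ = ln(2)/λ = 13.7 days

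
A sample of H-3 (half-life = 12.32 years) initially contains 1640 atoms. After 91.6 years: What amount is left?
N = N₀(1/2)^(t/t½) = 9.477 atoms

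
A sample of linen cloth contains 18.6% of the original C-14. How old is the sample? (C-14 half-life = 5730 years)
Age = t½ × log₂(1/ratio) = 13900 years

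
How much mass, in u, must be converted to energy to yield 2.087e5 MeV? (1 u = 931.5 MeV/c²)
m = E/c² = 224 u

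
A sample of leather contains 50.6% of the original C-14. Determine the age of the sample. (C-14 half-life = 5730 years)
Age = t½ × log₂(1/ratio) = 5631 years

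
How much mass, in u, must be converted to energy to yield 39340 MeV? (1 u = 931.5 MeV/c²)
m = E/c² = 42.23 u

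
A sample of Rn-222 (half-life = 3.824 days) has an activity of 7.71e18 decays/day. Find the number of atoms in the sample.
N = A/λ = 4.254e19 atoms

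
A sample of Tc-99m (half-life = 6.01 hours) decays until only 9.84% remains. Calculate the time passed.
t = t½ × log₂(N₀/N) = 20.1 hours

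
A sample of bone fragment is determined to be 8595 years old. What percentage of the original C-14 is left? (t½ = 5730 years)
N/N₀ = (1/2)^(t/t½) = 0.3536 = 35.4%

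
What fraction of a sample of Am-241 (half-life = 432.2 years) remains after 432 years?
N/N₀ = (1/2)^(t/t½) = 0.5002 = 50%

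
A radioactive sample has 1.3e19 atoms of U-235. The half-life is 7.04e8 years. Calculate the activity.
A = λN = 1.28e10 decays/year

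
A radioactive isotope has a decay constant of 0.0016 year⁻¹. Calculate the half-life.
t½ = ln(2)/λ = 433.2 years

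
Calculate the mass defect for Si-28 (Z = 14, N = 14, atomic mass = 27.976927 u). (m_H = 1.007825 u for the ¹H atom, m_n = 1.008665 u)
Δm = Z·m_H + N·m_n − M = 0.2539 u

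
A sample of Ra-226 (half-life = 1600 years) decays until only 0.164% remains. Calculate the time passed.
t = t½ × log₂(N₀/N) = 14800 years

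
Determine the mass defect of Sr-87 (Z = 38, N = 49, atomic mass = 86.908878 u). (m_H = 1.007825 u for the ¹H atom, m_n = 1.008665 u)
Δm = Z·m_H + N·m_n − M = 0.8131 u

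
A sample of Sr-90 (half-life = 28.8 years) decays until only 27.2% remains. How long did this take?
t = t½ × log₂(N₀/N) = 54.1 years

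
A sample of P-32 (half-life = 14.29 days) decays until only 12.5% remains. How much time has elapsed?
t = t½ × log₂(N₀/N) = 42.87 days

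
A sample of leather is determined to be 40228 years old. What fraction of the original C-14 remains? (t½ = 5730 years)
N/N₀ = (1/2)^(t/t½) = 0.007702 = 0.77%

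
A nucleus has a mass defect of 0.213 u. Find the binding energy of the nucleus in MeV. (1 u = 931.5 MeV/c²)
B.E. = Δm × 931.5 = 198.4 MeV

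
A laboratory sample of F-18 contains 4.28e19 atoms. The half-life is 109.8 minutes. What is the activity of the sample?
A = λN = 2.702e17 decays/minute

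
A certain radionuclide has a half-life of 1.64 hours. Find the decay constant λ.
λ = ln(2)/t½ = 0.4227 hour⁻¹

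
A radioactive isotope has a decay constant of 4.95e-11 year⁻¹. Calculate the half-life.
t½ = ln(2)/λ = 1.4e10 years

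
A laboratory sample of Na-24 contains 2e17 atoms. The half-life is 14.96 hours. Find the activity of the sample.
A = λN = 9.267e15 decays/hour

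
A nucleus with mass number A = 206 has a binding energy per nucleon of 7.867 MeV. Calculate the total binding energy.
B.E. = 7.867 × 206 = 1621 MeV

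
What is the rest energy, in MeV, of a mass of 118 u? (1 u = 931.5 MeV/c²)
E = mc² = 1.099e5 MeV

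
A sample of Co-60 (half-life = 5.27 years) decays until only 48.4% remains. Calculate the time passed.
t = t½ × log₂(N₀/N) = 5.517 years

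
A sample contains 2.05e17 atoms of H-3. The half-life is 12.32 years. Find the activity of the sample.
A = λN = 1.153e16 decays/year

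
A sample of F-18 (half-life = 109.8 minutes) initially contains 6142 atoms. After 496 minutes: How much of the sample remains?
N = N₀(1/2)^(t/t½) = 268.2 atoms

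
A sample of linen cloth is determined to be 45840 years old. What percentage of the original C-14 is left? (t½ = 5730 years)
N/N₀ = (1/2)^(t/t½) = 0.003906 = 0.391%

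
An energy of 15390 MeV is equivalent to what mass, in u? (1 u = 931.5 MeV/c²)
m = E/c² = 16.52 u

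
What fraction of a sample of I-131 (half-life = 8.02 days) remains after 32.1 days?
N/N₀ = (1/2)^(t/t½) = 0.06239 = 6.24%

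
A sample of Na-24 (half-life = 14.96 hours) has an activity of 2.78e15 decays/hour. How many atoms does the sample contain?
N = A/λ = 6e16 atoms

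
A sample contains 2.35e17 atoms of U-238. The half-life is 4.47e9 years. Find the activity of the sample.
A = λN = 3.644e7 decays/year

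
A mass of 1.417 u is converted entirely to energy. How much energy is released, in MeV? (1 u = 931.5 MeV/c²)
E = mc² = 1320 MeV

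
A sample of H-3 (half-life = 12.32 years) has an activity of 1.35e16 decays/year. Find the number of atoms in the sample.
N = A/λ = 2.399e17 atoms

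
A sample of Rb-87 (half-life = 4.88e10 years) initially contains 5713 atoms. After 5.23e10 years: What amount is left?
N = N₀(1/2)^(t/t½) = 2718 atoms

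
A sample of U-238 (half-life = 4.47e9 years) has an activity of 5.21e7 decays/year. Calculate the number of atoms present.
N = A/λ = 3.36e17 atoms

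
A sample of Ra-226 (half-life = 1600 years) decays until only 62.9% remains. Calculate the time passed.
t = t½ × log₂(N₀/N) = 1070 years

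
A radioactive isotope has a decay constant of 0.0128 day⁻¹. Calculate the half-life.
t½ = ln(2)/λ = 54.15 days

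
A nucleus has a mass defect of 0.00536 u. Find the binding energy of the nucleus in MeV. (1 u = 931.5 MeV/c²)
B.E. = Δm × 931.5 = 4.993 MeV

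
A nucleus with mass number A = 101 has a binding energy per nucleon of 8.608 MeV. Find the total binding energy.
B.E. = 8.608 × 101 = 869.4 MeV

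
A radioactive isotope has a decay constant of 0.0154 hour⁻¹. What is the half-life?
t½ = ln(2)/λ = 45.01 hours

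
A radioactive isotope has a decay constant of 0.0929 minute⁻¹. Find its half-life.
t½ = ln(2)/λ = 7.461 minutes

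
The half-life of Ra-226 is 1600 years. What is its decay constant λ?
λ = ln(2)/t½ = 4.332e-4 year⁻¹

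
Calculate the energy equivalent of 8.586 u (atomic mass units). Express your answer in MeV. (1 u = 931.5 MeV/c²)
E = mc² = 7998 MeV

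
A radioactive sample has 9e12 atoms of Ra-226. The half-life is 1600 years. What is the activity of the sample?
A = λN = 3.899e9 decays/year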